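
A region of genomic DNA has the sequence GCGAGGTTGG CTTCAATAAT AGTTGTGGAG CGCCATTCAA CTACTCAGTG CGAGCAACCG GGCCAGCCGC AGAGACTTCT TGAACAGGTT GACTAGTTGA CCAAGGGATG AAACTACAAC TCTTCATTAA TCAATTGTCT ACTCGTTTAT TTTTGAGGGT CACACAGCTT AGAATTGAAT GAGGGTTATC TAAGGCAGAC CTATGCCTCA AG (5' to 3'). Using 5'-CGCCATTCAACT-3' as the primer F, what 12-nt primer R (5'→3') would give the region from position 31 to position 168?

The product's 3' end on the top strand is position 168.
The reverse primer anneals to the top strand over positions 157–168, i.e. to GGGTCACACAGC.
Its sequence written 5'→3' is the reverse complement: GCTGTGTGACCC.

5'-GCTGTGTGACCC-3'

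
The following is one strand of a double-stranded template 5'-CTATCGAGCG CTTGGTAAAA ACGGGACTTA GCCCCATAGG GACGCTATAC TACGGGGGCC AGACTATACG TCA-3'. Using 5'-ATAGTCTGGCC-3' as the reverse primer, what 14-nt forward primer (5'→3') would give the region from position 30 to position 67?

The reverse primer's reverse complement GGCCAGACTAT matches the template at positions 57–67; the product starts at position 30.
The forward primer is identical to the top strand over positions 30–43: AGCCCCATAGGGAC.

5'-AGCCCCATAGGGAC-3'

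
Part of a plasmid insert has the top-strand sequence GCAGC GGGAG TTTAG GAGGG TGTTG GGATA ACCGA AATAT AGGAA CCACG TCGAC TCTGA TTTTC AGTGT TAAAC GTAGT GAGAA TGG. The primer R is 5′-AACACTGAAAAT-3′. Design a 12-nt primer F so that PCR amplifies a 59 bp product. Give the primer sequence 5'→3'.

The reverse primer's reverse complement ATTTTCAGTGTT matches the template at positions 60–71, so the product ends at position 71.
A 59 bp product then starts at position 71 − 59 + 1 = 13.
The forward primer is identical to the top strand there: TAGGAGGGTGTT.

5'-TAGGAGGGTGTT-3'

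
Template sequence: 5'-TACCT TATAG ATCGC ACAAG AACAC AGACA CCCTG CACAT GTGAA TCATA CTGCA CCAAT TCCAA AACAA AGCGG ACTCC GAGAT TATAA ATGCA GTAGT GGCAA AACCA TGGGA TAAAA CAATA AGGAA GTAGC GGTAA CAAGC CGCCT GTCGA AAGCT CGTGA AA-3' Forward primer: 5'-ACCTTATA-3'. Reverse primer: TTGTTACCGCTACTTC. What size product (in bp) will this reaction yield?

142 bp

Forward primer ACCTTATA is found on the top strand at positions 2–9.
Reverse complement of the reverse primer: GAAGTAGCGGTAACAA. This occurs on the top strand at positions 128–143.
The product runs from position 2 to position 143, so its length is 143 − 2 + 1 = 142 bp.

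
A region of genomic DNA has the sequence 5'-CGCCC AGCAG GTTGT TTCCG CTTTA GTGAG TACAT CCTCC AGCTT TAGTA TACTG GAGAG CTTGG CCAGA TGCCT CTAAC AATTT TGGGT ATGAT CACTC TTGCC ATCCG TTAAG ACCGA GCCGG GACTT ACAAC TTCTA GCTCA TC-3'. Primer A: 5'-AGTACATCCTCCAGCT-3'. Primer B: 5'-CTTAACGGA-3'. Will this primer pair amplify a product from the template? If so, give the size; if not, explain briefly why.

Primer A (AGTACATCCTCCAGCT) matches the top strand at positions 29–44; it acts as a forward primer.
Primer B's reverse complement is TCCGTTAAG, matching the top strand at positions 107–115; it acts as a reverse primer.
The 3' ends face each other across positions 29–115, giving an 87 bp product.

Yes — an 87 bp product.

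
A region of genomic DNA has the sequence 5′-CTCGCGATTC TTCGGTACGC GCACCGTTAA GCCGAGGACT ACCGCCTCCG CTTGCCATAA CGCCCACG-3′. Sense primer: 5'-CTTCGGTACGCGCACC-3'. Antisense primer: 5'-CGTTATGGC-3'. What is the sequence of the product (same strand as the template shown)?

5'-CTTCGGTACGCGCACCGTTAAGCCGAGGACTACCGCCTCCGCTTGCCATAACG-3'

Forward primer CTTCGGTACGCGCACC is found on the top strand at positions 10–25.
Taking the reverse complement of CGTTATGGC gives GCCATAACG, found at positions 54–62 on the template; the primer anneals here to the top strand with its 3' end pointing upstream.
The product is the template from position 10 through 62 (53 bp).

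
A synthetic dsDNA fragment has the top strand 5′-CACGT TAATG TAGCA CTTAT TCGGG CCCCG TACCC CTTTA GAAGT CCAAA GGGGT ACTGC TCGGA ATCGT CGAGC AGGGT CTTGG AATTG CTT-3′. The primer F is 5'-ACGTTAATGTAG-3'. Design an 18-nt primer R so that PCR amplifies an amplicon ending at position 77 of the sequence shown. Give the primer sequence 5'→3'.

5'-CTGCTCGACGATTCCGAG-3'

The forward primer binds at positions 2–13; the product's 3' end on the top strand is position 77.
The reverse primer anneals to the top strand over positions 60–77, i.e. to CTCGGAATCGTCGAGCAG.
Its sequence written 5'→3' is the reverse complement: CTGCTCGACGATTCCGAG.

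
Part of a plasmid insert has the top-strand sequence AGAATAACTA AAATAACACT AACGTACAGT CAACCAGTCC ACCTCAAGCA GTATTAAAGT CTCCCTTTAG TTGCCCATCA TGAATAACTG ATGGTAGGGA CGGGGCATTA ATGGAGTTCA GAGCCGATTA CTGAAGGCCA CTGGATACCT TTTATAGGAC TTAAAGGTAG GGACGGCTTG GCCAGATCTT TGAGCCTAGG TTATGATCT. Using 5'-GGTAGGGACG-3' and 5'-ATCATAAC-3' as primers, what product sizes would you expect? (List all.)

115 bp, 42 bp

The forward primer GGTAGGGACG matches the top strand at positions 93–102, 166–175.
The reverse primer's reverse complement is GTTATGAT, matching at positions 200–207.
Each forward site pairs with the reverse site to give a product ending at position 207: sizes 115, 42 bp.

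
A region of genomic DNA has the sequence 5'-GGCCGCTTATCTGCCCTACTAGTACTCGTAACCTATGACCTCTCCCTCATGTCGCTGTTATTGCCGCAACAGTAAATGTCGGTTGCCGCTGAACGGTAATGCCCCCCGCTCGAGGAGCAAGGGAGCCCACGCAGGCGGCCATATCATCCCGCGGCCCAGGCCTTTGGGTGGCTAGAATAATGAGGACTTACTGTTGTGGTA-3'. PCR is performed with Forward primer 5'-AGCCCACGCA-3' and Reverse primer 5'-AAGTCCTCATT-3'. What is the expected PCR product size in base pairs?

The forward primer matches the template at positions 124–133.
The reverse primer's reverse complement is AATGAGGACTT, which matches the template at positions 179–189.
Product length = (reverse-primer end) − (forward-primer start) + 1 = 189 − 124 + 1 = 66 bp.

66 bp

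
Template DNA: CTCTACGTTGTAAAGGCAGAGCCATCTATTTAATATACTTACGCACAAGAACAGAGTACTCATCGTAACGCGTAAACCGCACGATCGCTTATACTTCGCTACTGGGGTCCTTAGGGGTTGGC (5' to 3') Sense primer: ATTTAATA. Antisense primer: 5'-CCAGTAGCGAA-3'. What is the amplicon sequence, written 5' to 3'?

5'-ATTTAATATACTTACGCACAAGAACAGAGTACTCATCGTAACGCGTAAACCGCACGATCGCTTATACTTCGCTACTGG-3'

Scanning the template, ATTTAATA occurs at positions 28–35; this primer anneals to the bottom strand there with its 3' end pointing downstream.
The reverse primer's reverse complement is TTCGCTACTGG, which matches the template at positions 95–105.
The product is the template from position 28 through 105 (78 bp).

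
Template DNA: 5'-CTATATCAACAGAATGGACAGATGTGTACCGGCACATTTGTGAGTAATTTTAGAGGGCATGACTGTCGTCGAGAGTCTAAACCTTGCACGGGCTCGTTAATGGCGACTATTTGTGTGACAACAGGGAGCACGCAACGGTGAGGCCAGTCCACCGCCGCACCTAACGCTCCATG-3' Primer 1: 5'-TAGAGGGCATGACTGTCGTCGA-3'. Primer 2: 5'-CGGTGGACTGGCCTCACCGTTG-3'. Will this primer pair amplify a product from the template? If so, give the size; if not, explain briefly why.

Yes — a 104 bp product.

Primer 1 (TAGAGGGCATGACTGTCGTCGA) matches the top strand at positions 51–72; it acts as a forward primer.
Primer 2's reverse complement is CAACGGTGAGGCCAGTCCACCG, matching the top strand at positions 133–154; it acts as a reverse primer.
The 3' ends face each other across positions 51–154, giving a 104 bp product.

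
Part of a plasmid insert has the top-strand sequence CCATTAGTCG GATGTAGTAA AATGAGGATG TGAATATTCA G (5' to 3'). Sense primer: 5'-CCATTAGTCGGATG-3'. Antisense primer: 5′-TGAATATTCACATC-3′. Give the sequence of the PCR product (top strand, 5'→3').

Forward primer CCATTAGTCGGATG is found on the top strand at positions 1–14.
The reverse primer's reverse complement is GATGTGAATATTCA, which matches the template at positions 27–40.
The product is the template from position 1 through 40 (40 bp).

5'-CCATTAGTCGGATGTAGTAAAATGAGGATGTGAATATTCA-3'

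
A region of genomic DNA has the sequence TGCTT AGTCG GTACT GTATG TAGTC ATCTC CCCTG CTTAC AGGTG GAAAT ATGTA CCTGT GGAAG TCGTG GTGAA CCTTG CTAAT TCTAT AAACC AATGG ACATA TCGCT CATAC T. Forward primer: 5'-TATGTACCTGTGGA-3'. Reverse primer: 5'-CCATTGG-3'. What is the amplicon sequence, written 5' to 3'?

5'-TATGTACCTGTGGAAGTCGTGGTGAACCTTGCTAATTCTATAAACCAATGG-3'

Forward primer TATGTACCTGTGGA is found on the top strand at positions 50–63.
Taking the reverse complement of CCATTGG gives CCAATGG, found at positions 94–100 on the template; the primer anneals here to the top strand with its 3' end pointing upstream.
The product is the template from position 50 through 100 (51 bp).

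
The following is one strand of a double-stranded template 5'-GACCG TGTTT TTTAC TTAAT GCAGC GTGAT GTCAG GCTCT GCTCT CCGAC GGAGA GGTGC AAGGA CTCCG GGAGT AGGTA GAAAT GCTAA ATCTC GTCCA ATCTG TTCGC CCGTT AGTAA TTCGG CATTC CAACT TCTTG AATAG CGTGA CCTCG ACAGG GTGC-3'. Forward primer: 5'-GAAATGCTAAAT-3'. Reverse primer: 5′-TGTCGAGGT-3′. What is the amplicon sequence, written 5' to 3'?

5'-GAAATGCTAAATCTCGTCCAATCTGTTCGCCCGTTAGTAATTCGGCATTCCAACTTCTTGAATAGCGTGACCTCGACA-3'

Scanning the template, GAAATGCTAAAT occurs at positions 81–92; this primer anneals to the bottom strand there with its 3' end pointing downstream.
Taking the reverse complement of TGTCGAGGT gives ACCTCGACA, found at positions 150–158 on the template; the primer anneals here to the top strand with its 3' end pointing upstream.
The product is the template from position 81 through 158 (78 bp).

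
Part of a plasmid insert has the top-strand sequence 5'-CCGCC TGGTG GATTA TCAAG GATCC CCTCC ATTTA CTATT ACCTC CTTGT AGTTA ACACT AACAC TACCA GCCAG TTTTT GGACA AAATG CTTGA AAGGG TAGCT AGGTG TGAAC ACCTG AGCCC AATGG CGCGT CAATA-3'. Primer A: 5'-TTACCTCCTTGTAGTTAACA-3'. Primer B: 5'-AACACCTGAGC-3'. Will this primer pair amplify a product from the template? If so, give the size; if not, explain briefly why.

Primer A (TTACCTCCTTGTAGTTAACA) matches the top strand at positions 39–58 (3' end points downstream).
Primer B (AACACCTGAGC) also matches the top strand directly, at positions 113–123 — its reverse complement GCTCAGGTGTT is not present.
Both primers anneal to the bottom strand with 3' ends pointing the same way, so neither can prime synthesis back toward the other.

No product — both primers anneal to the same strand and extend in the same direction.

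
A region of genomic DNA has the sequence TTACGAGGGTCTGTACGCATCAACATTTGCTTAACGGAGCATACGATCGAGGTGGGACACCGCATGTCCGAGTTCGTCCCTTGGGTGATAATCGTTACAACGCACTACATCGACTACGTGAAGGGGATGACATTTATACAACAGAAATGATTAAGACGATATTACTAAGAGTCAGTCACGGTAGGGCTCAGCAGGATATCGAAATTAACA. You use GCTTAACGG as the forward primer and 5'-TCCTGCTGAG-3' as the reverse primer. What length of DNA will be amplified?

Scanning the template, GCTTAACGG occurs at positions 29–37; this primer anneals to the bottom strand there with its 3' end pointing downstream.
Taking the reverse complement of TCCTGCTGAG gives CTCAGCAGGA, found at positions 187–196 on the template; the primer anneals here to the top strand with its 3' end pointing upstream.
The product runs from position 29 to position 196, so its length is 196 − 29 + 1 = 168 bp.

168 bp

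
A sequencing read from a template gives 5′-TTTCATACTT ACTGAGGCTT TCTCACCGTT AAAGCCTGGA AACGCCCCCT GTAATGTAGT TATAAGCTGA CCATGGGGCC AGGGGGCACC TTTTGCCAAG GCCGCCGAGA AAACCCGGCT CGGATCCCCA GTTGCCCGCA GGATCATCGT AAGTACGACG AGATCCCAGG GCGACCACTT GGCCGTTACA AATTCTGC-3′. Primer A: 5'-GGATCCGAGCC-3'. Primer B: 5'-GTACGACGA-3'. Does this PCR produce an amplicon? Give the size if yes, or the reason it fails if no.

No product — the primers' 3' ends point away from each other.

Primer A (GGATCCGAGCC) has reverse complement GGCTCGGATCC, which matches the top strand at positions 117–127; primer A anneals to the top strand there with its 3' end pointing upstream toward position 117.
Primer B (GTACGACGA) matches the top strand directly at positions 153–161; it anneals to the bottom strand with its 3' end pointing downstream toward position 161.
The 3' ends diverge (primer A extends toward position 1, primer B toward position 198), so the primers never converge on a shared product.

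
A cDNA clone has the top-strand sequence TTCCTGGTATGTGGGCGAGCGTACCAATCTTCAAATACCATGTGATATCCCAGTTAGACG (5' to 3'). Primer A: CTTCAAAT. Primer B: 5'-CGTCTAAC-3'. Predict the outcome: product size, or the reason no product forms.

Yes — a 32 bp product.

Primer A (CTTCAAAT) matches the top strand at positions 29–36; it acts as a forward primer.
Primer B's reverse complement is GTTAGACG, matching the top strand at positions 53–60; it acts as a reverse primer.
The 3' ends face each other across positions 29–60, giving a 32 bp product.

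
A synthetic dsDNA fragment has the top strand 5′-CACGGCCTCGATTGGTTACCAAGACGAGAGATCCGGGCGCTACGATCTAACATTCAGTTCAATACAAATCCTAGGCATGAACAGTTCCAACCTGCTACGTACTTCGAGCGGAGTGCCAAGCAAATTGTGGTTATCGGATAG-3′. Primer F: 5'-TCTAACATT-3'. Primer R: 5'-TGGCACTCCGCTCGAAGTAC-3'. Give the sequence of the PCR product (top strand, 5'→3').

Scanning the template, TCTAACATT occurs at positions 46–54; this primer anneals to the bottom strand there with its 3' end pointing downstream.
The reverse primer's reverse complement is GTACTTCGAGCGGAGTGCCA, which matches the template at positions 99–118.
The product is the template from position 46 through 118 (73 bp).

5'-TCTAACATTCAGTTCAATACAAATCCTAGGCATGAACAGTTCCAACCTGCTACGTACTTCGAGCGGAGTGCCA-3'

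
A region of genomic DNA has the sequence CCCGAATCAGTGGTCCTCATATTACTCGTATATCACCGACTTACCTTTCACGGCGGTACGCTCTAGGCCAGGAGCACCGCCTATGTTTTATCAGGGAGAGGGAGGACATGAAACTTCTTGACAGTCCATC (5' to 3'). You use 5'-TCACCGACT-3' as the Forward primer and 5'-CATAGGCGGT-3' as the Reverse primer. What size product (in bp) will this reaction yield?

53 bp

Scanning the template, TCACCGACT occurs at positions 33–41; this primer anneals to the bottom strand there with its 3' end pointing downstream.
Reverse complement of the reverse primer: ACCGCCTATG. This occurs on the top strand at positions 76–85.
Amplicon spans positions 33–85: 53 bp.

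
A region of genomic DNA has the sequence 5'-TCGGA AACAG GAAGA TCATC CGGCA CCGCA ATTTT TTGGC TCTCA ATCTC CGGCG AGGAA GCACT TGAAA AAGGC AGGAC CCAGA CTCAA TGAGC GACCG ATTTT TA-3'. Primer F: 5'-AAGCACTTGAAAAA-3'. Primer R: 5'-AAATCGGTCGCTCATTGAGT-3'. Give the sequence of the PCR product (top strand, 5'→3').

Scanning the template, AAGCACTTGAAAAA occurs at positions 59–72; this primer anneals to the bottom strand there with its 3' end pointing downstream.
Taking the reverse complement of AAATCGGTCGCTCATTGAGT gives ACTCAATGAGCGACCGATTT, found at positions 85–104 on the template; the primer anneals here to the top strand with its 3' end pointing upstream.
The product is the template from position 59 through 104 (46 bp).

5'-AAGCACTTGAAAAAGGCAGGACCCAGACTCAATGAGCGACCGATTT-3'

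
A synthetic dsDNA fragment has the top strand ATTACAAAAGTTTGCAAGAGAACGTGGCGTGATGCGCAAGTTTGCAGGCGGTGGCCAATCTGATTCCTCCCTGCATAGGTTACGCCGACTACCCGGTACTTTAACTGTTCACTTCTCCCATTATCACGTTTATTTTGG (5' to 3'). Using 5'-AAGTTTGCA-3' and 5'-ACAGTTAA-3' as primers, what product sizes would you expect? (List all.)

101 bp, 71 bp

The forward primer AAGTTTGCA matches the top strand at positions 8–16, 38–46.
The reverse primer's reverse complement is TTAACTGT, matching at positions 101–108.
Each forward site pairs with the reverse site to give a product ending at position 108: sizes 101, 71 bp.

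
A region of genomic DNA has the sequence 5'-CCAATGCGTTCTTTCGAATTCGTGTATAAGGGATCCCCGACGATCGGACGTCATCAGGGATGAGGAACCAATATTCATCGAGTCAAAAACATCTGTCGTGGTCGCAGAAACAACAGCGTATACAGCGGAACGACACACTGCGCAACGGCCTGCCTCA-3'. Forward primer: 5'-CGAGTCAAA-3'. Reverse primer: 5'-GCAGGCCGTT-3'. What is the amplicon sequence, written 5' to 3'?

Forward primer CGAGTCAAA is found on the top strand at positions 79–87.
The reverse primer's reverse complement is AACGGCCTGC, which matches the template at positions 144–153.
The product is the template from position 79 through 153 (75 bp).

5'-CGAGTCAAAAACATCTGTCGTGGTCGCAGAAACAACAGCGTATACAGCGGAACGACACACTGCGCAACGGCCTGC-3'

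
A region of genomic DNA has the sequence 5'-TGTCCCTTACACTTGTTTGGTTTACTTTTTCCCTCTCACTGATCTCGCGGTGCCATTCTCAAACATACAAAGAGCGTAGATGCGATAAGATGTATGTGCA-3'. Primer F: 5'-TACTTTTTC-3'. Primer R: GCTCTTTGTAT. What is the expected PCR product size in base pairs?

53 bp

Forward primer TACTTTTTC is found on the top strand at positions 23–31.
Reverse complement of the reverse primer: ATACAAAGAGC. This occurs on the top strand at positions 65–75.
Product length = (reverse-primer end) − (forward-primer start) + 1 = 75 − 23 + 1 = 53 bp.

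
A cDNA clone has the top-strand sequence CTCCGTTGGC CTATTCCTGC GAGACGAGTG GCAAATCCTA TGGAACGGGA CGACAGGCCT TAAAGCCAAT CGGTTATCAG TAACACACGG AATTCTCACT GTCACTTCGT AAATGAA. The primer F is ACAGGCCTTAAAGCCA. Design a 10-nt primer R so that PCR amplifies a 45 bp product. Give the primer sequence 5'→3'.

5'-GAGAATTCCG-3'

The forward primer binds at positions 53–68, so a 45 bp product ends at position 53 + 45 − 1 = 97.
The reverse primer anneals to the top strand over positions 88–97, i.e. to CGGAATTCTC.
Its sequence written 5'→3' is the reverse complement: GAGAATTCCG.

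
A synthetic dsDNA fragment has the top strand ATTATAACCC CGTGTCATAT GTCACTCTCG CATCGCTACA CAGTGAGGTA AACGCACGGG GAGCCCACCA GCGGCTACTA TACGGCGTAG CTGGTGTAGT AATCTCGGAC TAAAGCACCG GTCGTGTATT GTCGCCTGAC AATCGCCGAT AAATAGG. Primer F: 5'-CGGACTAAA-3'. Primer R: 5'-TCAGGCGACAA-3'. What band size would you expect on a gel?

The forward primer matches the template at positions 106–114.
Taking the reverse complement of TCAGGCGACAA gives TTGTCGCCTGA, found at positions 129–139 on the template; the primer anneals here to the top strand with its 3' end pointing upstream.
Amplicon spans positions 106–139: 34 bp.

34 bp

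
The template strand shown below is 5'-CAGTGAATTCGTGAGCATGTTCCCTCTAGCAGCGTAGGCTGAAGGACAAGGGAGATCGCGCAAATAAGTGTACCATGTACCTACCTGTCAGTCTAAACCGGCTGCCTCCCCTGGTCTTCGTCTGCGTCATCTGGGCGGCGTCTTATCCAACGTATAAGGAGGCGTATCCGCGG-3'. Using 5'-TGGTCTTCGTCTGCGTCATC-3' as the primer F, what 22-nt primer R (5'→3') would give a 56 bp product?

The forward primer binds at positions 112–131, so a 56 bp product ends at position 112 + 56 − 1 = 167.
The reverse primer anneals to the top strand over positions 146–167, i.e. to TCCAACGTATAAGGAGGCGTAT.
Its sequence written 5'→3' is the reverse complement: ATACGCCTCCTTATACGTTGGA.

5'-ATACGCCTCCTTATACGTTGGA-3'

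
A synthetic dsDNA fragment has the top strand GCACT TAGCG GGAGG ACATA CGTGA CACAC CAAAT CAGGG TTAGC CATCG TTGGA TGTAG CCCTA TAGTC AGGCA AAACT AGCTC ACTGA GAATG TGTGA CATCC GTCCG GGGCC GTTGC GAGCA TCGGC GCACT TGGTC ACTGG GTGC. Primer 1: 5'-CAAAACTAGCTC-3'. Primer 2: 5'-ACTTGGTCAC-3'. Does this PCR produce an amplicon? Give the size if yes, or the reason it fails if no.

No product — both primers anneal to the same strand and extend in the same direction.

Primer 1 (CAAAACTAGCTC) matches the top strand at positions 74–85 (3' end points downstream).
Primer 2 (ACTTGGTCAC) also matches the top strand directly, at positions 133–142 — its reverse complement GTGACCAAGT is not present.
Both primers anneal to the bottom strand with 3' ends pointing the same way, so neither can prime synthesis back toward the other.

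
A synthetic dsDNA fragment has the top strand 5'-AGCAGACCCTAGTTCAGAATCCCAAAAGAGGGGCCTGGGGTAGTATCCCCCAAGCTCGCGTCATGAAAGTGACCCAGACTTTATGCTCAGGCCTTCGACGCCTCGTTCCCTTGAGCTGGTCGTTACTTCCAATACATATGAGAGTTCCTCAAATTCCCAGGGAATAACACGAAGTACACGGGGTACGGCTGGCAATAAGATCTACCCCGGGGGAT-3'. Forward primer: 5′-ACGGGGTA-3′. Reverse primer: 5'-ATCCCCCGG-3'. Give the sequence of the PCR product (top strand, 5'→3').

The forward primer matches the template at positions 178–185.
Reverse complement of the reverse primer: CCGGGGGAT. This occurs on the top strand at positions 207–215.
The product is the template from position 178 through 215 (38 bp).

5'-ACGGGGTACGGCTGGCAATAAGATCTACCCCGGGGGAT-3'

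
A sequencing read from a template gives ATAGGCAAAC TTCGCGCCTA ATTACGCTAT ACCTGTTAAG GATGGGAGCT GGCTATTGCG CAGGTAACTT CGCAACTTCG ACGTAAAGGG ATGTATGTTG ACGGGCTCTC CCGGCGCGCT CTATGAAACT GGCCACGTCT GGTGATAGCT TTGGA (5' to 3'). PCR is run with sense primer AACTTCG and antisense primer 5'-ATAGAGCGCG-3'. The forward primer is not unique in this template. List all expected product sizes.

117 bp, 59 bp, 51 bp

The forward primer AACTTCG matches the top strand at positions 8–14, 66–72, 74–80.
The reverse primer's reverse complement is CGCGCTCTAT, matching at positions 115–124.
Each forward site pairs with the reverse site to give a product ending at position 124: sizes 117, 59, 51 bp.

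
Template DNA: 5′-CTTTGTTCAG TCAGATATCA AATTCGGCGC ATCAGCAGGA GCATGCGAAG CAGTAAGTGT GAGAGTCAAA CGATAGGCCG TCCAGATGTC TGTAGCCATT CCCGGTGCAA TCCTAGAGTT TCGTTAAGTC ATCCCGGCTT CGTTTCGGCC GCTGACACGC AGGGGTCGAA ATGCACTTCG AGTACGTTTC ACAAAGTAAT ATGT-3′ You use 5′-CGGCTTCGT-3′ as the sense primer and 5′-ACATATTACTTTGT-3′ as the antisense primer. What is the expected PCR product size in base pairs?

Scanning the template, CGGCTTCGT occurs at positions 135–143; this primer anneals to the bottom strand there with its 3' end pointing downstream.
The reverse primer's reverse complement is ACAAAGTAATATGT, which matches the template at positions 191–204.
The product runs from position 135 to position 204, so its length is 204 − 135 + 1 = 70 bp.

70 bp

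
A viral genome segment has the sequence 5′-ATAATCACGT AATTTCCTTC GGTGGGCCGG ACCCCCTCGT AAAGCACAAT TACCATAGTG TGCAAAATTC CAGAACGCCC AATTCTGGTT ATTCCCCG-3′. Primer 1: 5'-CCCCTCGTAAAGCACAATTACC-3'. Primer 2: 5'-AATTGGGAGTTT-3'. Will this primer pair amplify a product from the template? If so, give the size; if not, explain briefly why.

Primer 2 (AATTGGGAGTTT) does not match the top strand, and its reverse complement AAACTCCCAATT does not match either.
With no annealing site for primer 2, no amplification occurs.

No product — primer 2 has no binding site in the template.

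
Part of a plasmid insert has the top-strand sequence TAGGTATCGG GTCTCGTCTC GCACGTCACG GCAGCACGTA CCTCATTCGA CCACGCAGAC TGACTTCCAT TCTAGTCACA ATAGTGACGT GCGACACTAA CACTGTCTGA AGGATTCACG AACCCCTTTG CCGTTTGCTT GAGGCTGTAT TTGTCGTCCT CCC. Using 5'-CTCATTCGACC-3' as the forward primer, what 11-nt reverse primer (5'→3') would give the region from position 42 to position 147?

5'-CAGCCTCAAGC-3'

The product's 3' end on the top strand is position 147.
The reverse primer anneals to the top strand over positions 137–147, i.e. to GCTTGAGGCTG.
Its sequence written 5'→3' is the reverse complement: CAGCCTCAAGC.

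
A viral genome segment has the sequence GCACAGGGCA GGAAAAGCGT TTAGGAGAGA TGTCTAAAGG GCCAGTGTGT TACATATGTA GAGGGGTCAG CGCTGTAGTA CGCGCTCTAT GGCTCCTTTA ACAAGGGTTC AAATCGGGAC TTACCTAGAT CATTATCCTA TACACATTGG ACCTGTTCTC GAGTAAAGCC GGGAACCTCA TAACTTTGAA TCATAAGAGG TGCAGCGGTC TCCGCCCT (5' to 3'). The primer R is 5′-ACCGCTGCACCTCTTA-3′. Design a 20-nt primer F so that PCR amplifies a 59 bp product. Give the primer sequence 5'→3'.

5'-ACCTGTTCTCGAGTAAAGCC-3'

The reverse primer's reverse complement TAAGAGGTGCAGCGGT matches the template at positions 194–209, so the product ends at position 209.
A 59 bp product then starts at position 209 − 59 + 1 = 151.
The forward primer is identical to the top strand there: ACCTGTTCTCGAGTAAAGCC.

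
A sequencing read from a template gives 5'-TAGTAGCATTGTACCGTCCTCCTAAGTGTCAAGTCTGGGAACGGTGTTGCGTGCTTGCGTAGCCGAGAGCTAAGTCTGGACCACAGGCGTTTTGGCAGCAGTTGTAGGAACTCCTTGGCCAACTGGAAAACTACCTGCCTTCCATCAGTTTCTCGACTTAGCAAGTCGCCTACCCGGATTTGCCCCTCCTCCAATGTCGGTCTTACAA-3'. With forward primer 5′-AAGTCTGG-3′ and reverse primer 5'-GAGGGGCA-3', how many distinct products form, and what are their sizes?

Two products: 158 bp, 117 bp

The forward primer AAGTCTGG matches the top strand at positions 31–38, 72–79.
The reverse primer's reverse complement is TGCCCCTC, matching at positions 181–188.
Each forward site pairs with the reverse site to give a product ending at position 188: sizes 158, 117 bp.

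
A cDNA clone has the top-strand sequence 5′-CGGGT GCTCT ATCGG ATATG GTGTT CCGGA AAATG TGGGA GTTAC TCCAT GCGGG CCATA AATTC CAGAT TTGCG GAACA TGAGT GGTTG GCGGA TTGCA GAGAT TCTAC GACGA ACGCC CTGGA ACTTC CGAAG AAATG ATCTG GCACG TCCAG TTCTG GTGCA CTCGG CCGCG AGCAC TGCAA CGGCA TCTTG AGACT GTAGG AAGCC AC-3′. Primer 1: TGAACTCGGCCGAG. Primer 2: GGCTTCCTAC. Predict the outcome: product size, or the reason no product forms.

No product — primer 1 has no binding site in the template.

Primer 1 (TGAACTCGGCCGAG) does not match the top strand, and its reverse complement CTCGGCCGAGTTCA does not match either.
With no annealing site for primer 1, no amplification occurs.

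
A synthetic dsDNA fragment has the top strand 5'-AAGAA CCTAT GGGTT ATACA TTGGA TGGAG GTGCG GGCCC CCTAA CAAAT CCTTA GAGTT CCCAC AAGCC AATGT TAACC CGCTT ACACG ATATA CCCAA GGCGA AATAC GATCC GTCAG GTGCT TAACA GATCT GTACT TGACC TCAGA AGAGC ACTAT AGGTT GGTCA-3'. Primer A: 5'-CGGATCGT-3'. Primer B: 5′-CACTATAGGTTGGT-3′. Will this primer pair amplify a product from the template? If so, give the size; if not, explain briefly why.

Primer A (CGGATCGT) has reverse complement ACGATCCG, which matches the top strand at positions 109–116; primer A anneals to the top strand there with its 3' end pointing upstream toward position 109.
Primer B (CACTATAGGTTGGT) matches the top strand directly at positions 155–168; it anneals to the bottom strand with its 3' end pointing downstream toward position 168.
The 3' ends diverge (primer A extends toward position 1, primer B toward position 170), so the primers never converge on a shared product.

No product — the primers' 3' ends point away from each other.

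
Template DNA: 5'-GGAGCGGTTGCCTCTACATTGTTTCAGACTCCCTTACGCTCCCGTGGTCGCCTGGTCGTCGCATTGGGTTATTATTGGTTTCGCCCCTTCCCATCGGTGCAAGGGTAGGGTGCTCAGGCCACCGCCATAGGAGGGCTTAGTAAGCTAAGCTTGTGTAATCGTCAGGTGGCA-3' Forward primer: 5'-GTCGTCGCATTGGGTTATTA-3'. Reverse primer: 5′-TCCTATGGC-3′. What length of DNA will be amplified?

78 bp

Scanning the template, GTCGTCGCATTGGGTTATTA occurs at positions 55–74; this primer anneals to the bottom strand there with its 3' end pointing downstream.
Taking the reverse complement of TCCTATGGC gives GCCATAGGA, found at positions 124–132 on the template; the primer anneals here to the top strand with its 3' end pointing upstream.
Product length = (reverse-primer end) − (forward-primer start) + 1 = 132 − 55 + 1 = 78 bp.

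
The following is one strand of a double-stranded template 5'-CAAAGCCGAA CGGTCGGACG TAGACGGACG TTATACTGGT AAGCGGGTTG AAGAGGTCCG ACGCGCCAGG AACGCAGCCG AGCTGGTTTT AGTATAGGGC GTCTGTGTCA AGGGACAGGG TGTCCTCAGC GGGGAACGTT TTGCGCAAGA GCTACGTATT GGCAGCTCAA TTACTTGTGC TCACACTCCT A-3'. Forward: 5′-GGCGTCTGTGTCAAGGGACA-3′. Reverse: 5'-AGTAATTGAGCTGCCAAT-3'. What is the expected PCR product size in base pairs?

Forward primer GGCGTCTGTGTCAAGGGACA is found on the top strand at positions 98–117.
Reverse complement of the reverse primer: ATTGGCAGCTCAATTACT. This occurs on the top strand at positions 158–175.
Amplicon spans positions 98–175: 78 bp.

78 bp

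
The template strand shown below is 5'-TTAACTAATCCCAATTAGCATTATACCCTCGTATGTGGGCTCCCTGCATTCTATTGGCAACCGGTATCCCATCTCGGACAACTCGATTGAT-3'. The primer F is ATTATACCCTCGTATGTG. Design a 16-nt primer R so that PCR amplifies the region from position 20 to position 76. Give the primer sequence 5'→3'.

5'-CGAGATGGGATACCGG-3'

The product's 3' end on the top strand is position 76.
The reverse primer anneals to the top strand over positions 61–76, i.e. to CCGGTATCCCATCTCG.
Its sequence written 5'→3' is the reverse complement: CGAGATGGGATACCGG.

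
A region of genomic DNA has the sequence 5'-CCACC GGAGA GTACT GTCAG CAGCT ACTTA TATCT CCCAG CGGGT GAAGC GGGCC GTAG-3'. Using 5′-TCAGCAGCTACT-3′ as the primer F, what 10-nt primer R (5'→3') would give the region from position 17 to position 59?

5'-CTACGGCCCG-3'

The product's 3' end on the top strand is position 59.
The reverse primer anneals to the top strand over positions 50–59, i.e. to CGGGCCGTAG.
Its sequence written 5'→3' is the reverse complement: CTACGGCCCG.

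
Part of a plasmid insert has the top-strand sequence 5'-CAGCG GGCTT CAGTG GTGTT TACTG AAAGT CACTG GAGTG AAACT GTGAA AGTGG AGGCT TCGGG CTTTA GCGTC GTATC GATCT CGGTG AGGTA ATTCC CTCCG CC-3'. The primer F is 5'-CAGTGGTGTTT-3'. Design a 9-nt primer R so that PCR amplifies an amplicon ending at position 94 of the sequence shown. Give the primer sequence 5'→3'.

The forward primer binds at positions 11–21; the product's 3' end on the top strand is position 94.
The reverse primer anneals to the top strand over positions 86–94, i.e. to CGGTGAGGT.
Its sequence written 5'→3' is the reverse complement: ACCTCACCG.

5'-ACCTCACCG-3'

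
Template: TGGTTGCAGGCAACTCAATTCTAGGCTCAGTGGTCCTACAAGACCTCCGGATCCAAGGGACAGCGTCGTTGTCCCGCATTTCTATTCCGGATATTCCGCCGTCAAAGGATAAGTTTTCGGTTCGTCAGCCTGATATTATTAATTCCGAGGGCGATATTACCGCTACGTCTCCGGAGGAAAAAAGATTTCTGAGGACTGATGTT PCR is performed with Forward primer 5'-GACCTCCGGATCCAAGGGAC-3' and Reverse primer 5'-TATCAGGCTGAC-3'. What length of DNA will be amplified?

94 bp

Scanning the template, GACCTCCGGATCCAAGGGAC occurs at positions 42–61; this primer anneals to the bottom strand there with its 3' end pointing downstream.
Taking the reverse complement of TATCAGGCTGAC gives GTCAGCCTGATA, found at positions 124–135 on the template; the primer anneals here to the top strand with its 3' end pointing upstream.
Amplicon spans positions 42–135: 94 bp.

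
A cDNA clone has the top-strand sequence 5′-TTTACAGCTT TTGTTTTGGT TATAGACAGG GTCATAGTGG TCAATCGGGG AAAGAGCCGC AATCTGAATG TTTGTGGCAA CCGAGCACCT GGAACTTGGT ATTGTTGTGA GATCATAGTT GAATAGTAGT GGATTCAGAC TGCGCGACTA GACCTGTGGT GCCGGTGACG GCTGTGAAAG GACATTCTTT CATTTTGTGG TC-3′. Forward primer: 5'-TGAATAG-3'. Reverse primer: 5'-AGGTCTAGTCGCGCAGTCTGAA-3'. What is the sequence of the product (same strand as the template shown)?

5'-TGAATAGTAGTGGATTCAGACTGCGCGACTAGACCT-3'

Scanning the template, TGAATAG occurs at positions 120–126; this primer anneals to the bottom strand there with its 3' end pointing downstream.
The reverse primer's reverse complement is TTCAGACTGCGCGACTAGACCT, which matches the template at positions 134–155.
The product is the template from position 120 through 155 (36 bp).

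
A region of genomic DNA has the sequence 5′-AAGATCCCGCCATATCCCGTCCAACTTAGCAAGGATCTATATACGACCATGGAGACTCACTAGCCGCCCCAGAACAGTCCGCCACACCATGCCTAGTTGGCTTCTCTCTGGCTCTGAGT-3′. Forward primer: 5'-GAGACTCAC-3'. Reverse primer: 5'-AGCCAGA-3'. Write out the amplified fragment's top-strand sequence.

5'-GAGACTCACTAGCCGCCCCAGAACAGTCCGCCACACCATGCCTAGTTGGCTTCTCTCTGGCT-3'

Scanning the template, GAGACTCAC occurs at positions 52–60; this primer anneals to the bottom strand there with its 3' end pointing downstream.
Reverse complement of the reverse primer: TCTGGCT. This occurs on the top strand at positions 107–113.
The product is the template from position 52 through 113 (62 bp).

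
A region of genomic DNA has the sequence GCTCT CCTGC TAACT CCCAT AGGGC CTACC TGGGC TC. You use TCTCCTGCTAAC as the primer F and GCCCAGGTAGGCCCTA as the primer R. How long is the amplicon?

The forward primer matches the template at positions 3–14.
Reverse complement of the reverse primer: TAGGGCCTACCTGGGC. This occurs on the top strand at positions 20–35.
The product runs from position 3 to position 35, so its length is 35 − 3 + 1 = 33 bp.

33 bp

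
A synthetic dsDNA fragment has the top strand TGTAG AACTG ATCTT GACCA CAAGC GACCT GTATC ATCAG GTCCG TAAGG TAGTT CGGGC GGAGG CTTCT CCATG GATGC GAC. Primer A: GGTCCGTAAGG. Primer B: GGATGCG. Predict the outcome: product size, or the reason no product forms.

Primer A (GGTCCGTAAGG) matches the top strand at positions 40–50 (3' end points downstream).
Primer B (GGATGCG) also matches the top strand directly, at positions 75–81 — its reverse complement CGCATCC is not present.
Both primers anneal to the bottom strand with 3' ends pointing the same way, so neither can prime synthesis back toward the other.

No product — both primers anneal to the same strand and extend in the same direction.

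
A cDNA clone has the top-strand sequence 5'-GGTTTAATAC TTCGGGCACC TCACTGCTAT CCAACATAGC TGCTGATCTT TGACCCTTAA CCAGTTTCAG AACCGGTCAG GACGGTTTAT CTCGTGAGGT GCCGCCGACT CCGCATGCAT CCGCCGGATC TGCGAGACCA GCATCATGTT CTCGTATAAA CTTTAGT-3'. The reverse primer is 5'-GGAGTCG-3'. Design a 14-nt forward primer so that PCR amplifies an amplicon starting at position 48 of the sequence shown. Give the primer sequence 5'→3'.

The reverse primer's reverse complement CGACTCC matches the template at positions 106–112; the product starts at position 48.
The forward primer is identical to the top strand over positions 48–61: CTTTGACCCTTAAC.

5'-CTTTGACCCTTAAC-3'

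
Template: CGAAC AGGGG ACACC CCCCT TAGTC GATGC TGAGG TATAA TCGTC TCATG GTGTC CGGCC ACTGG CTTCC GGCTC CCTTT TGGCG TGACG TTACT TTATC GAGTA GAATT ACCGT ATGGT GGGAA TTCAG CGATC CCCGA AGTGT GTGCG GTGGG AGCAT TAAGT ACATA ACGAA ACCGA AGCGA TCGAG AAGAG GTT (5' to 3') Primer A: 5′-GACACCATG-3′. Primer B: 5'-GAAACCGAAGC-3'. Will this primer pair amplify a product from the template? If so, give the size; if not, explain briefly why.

Primer A (GACACCATG) has reverse complement CATGGTGTC, which matches the top strand at positions 47–55; primer A anneals to the top strand there with its 3' end pointing upstream toward position 47.
Primer B (GAAACCGAAGC) matches the top strand directly at positions 173–183; it anneals to the bottom strand with its 3' end pointing downstream toward position 183.
The 3' ends diverge (primer A extends toward position 1, primer B toward position 198), so the primers never converge on a shared product.

No product — the primers' 3' ends point away from each other.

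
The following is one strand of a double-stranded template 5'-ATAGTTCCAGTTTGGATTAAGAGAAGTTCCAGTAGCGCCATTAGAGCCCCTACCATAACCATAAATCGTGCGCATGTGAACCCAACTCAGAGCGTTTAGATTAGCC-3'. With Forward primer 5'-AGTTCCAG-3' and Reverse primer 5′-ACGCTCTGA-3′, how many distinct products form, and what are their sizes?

The forward primer AGTTCCAG matches the top strand at positions 3–10, 25–32.
The reverse primer's reverse complement is TCAGAGCGT, matching at positions 87–95.
Each forward site pairs with the reverse site to give a product ending at position 95: sizes 93, 71 bp.

Two products: 93 bp, 71 bp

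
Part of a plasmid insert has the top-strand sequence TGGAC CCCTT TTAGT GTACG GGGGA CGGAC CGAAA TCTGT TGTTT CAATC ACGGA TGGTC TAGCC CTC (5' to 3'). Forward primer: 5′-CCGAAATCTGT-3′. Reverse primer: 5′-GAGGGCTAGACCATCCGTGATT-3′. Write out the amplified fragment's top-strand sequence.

Forward primer CCGAAATCTGT is found on the top strand at positions 30–40.
Reverse complement of the reverse primer: AATCACGGATGGTCTAGCCCTC. This occurs on the top strand at positions 47–68.
The product is the template from position 30 through 68 (39 bp).

5'-CCGAAATCTGTTGTTTCAATCACGGATGGTCTAGCCCTC-3'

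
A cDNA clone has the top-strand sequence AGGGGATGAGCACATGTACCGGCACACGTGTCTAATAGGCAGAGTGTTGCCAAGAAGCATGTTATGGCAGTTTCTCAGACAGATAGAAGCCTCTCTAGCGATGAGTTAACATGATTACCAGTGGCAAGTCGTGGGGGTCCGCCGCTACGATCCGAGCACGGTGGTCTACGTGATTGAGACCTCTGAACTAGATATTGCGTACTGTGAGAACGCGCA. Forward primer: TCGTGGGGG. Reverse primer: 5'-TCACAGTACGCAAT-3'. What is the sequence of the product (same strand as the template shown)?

Forward primer TCGTGGGGG is found on the top strand at positions 129–137.
Reverse complement of the reverse primer: ATTGCGTACTGTGA. This occurs on the top strand at positions 194–207.
The product is the template from position 129 through 207 (79 bp).

5'-TCGTGGGGGTCCGCCGCTACGATCCGAGCACGGTGGTCTACGTGATTGAGACCTCTGAACTAGATATTGCGTACTGTGA-3'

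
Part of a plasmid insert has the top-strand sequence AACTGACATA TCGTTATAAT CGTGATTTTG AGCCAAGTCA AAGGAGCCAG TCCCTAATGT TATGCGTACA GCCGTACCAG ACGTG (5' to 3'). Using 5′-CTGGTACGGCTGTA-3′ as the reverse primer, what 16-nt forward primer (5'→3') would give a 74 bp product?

The reverse primer's reverse complement TACAGCCGTACCAG matches the template at positions 67–80, so the product ends at position 80.
A 74 bp product then starts at position 80 − 74 + 1 = 7.
The forward primer is identical to the top strand there: CATATCGTTATAATCG.

5'-CATATCGTTATAATCG-3'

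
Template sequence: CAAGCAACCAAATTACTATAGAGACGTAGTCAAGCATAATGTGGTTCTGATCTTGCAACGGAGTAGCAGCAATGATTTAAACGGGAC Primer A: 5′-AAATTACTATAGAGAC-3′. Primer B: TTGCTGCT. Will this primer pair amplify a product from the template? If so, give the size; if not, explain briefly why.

Primer A (AAATTACTATAGAGAC) matches the top strand at positions 10–25; it acts as a forward primer.
Primer B's reverse complement is AGCAGCAA, matching the top strand at positions 65–72; it acts as a reverse primer.
The 3' ends face each other across positions 10–72, giving a 63 bp product.

Yes — a 63 bp product.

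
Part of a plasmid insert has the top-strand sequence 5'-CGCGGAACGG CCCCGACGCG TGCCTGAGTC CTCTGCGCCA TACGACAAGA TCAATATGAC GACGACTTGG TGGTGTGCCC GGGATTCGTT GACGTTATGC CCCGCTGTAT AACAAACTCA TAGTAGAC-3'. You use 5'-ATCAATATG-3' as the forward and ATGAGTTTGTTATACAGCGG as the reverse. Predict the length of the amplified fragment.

Scanning the template, ATCAATATG occurs at positions 50–58; this primer anneals to the bottom strand there with its 3' end pointing downstream.
Taking the reverse complement of ATGAGTTTGTTATACAGCGG gives CCGCTGTATAACAAACTCAT, found at positions 102–121 on the template; the primer anneals here to the top strand with its 3' end pointing upstream.
Amplicon spans positions 50–121: 72 bp.

72 bp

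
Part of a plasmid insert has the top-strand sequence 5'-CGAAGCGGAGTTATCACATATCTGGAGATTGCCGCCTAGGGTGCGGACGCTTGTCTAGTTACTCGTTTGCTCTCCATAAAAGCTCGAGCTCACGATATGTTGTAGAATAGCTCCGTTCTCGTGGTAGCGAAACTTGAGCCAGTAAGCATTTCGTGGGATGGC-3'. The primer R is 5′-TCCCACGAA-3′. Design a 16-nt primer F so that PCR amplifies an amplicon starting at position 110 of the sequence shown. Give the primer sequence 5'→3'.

5'-GCTCCGTTCTCGTGGT-3'

The reverse primer's reverse complement TTCGTGGGA matches the template at positions 150–158; the product starts at position 110.
The forward primer is identical to the top strand over positions 110–125: GCTCCGTTCTCGTGGT.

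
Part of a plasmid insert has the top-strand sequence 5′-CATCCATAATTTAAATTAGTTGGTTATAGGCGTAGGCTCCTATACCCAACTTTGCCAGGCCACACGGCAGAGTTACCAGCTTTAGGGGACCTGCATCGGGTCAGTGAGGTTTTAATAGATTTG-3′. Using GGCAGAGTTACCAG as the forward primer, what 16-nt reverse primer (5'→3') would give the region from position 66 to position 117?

The product's 3' end on the top strand is position 117.
The reverse primer anneals to the top strand over positions 102–117, i.e. to CAGTGAGGTTTTAATA.
Its sequence written 5'→3' is the reverse complement: TATTAAAACCTCACTG.

5'-TATTAAAACCTCACTG-3'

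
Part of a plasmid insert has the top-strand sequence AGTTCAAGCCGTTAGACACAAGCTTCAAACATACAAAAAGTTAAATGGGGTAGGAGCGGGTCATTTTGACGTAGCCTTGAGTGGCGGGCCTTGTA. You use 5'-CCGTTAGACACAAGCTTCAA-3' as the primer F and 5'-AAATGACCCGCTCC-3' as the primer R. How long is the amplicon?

58 bp

The forward primer matches the template at positions 9–28.
Reverse complement of the reverse primer: GGAGCGGGTCATTT. This occurs on the top strand at positions 53–66.
Product length = (reverse-primer end) − (forward-primer start) + 1 = 66 − 9 + 1 = 58 bp.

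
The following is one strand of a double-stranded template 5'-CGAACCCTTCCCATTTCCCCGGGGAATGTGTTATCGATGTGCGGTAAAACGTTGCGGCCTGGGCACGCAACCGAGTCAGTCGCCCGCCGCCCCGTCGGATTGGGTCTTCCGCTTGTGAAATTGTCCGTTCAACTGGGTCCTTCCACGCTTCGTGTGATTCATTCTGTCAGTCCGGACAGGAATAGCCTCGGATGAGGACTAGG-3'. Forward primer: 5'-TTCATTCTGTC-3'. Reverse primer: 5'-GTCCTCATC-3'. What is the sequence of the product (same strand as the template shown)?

5'-TTCATTCTGTCAGTCCGGACAGGAATAGCCTCGGATGAGGAC-3'

Scanning the template, TTCATTCTGTC occurs at positions 158–168; this primer anneals to the bottom strand there with its 3' end pointing downstream.
Taking the reverse complement of GTCCTCATC gives GATGAGGAC, found at positions 191–199 on the template; the primer anneals here to the top strand with its 3' end pointing upstream.
The product is the template from position 158 through 199 (42 bp).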